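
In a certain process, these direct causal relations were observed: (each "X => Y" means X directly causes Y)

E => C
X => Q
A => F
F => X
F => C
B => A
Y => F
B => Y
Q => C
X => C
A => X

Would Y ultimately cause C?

Yes

There is a causal chain: Y → F → C.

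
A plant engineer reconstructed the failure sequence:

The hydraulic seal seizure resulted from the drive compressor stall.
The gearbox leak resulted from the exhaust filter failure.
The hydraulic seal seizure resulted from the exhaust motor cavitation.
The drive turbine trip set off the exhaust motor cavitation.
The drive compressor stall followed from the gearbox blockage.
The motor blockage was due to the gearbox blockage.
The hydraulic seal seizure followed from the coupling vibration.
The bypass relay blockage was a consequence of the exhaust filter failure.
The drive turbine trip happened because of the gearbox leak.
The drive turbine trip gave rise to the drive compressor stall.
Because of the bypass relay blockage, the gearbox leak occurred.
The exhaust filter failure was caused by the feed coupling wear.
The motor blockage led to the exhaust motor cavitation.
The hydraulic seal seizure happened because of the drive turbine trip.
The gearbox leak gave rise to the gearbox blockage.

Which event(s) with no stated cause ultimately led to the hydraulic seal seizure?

the coupling vibration, the feed coupling wear

Tracing upstream from the hydraulic seal seizure: the hydraulic seal seizure ← the drive turbine trip ← the gearbox leak ← the exhaust filter failure ← the feed coupling wear.
A separate upstream branch: the hydraulic seal seizure ← the coupling vibration.
Each of those chain origins has no stated cause.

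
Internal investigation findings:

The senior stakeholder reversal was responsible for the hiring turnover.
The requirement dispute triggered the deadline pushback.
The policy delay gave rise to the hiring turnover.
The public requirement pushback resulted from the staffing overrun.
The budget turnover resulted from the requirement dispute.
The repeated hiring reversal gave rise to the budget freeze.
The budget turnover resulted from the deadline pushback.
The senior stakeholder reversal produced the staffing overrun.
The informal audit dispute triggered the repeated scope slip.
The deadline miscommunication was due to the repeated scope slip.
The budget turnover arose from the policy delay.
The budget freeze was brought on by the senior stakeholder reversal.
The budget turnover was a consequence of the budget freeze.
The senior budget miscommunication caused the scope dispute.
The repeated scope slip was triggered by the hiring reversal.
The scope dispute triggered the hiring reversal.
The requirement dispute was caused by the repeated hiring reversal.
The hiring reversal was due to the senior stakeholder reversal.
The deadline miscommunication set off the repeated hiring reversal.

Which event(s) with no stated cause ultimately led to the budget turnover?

the informal audit dispute, the policy delay, the senior budget miscommunication, the senior stakeholder reversal

Tracing upstream from the budget turnover: the budget turnover ← the budget freeze ← the senior stakeholder reversal.
A separate upstream branch: the budget turnover ← the policy delay.
A separate upstream branch: the budget turnover ← the requirement dispute ← the repeated hiring reversal ← the deadline miscommunication ← the repeated scope slip ← the hiring reversal ← the scope dispute ← the senior budget miscommunication.
A separate upstream branch: the budget turnover ← the requirement dispute ← the repeated hiring reversal ← the deadline miscommunication ← the repeated scope slip ← the informal audit dispute.
Each of those chain origins has no stated cause.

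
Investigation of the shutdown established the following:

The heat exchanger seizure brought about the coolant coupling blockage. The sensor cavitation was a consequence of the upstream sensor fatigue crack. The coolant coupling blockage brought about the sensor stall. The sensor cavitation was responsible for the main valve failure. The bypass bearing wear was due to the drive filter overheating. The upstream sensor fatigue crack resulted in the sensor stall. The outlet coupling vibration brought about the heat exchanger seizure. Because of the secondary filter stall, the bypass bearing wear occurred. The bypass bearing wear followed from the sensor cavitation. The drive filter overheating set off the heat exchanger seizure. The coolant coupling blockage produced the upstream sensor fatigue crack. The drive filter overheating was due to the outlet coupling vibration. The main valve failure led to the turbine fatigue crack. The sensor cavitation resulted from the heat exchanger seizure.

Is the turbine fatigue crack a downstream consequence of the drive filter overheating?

Yes

There is a causal chain: the drive filter overheating → the heat exchanger seizure → the sensor cavitation → the main valve failure → the turbine fatigue crack.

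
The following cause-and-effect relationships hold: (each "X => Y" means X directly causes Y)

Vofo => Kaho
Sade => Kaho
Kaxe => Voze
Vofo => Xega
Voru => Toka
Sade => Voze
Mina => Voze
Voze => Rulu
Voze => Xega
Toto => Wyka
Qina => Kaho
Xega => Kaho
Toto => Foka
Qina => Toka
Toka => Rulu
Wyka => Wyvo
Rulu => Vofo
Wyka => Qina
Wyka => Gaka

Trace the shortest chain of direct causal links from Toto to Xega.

Toto → Wyka → Qina → Toka → Rulu → Vofo → Xega

Toto → Wyka
Wyka → Qina
Qina → Toka
Toka → Rulu
Rulu → Vofo
Vofo → Xega
Length: 6 steps.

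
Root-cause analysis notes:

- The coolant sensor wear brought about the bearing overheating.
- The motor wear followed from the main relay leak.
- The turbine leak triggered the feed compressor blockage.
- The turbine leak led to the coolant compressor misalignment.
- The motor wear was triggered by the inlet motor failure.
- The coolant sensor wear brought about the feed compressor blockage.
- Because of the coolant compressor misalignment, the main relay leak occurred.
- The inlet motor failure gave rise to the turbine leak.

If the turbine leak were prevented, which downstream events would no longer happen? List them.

the coolant compressor misalignment, the main relay leak

Downstream of the turbine leak: the feed compressor blockage, the coolant compressor misalignment, the main relay leak, the motor wear.
Of those, still caused via another path: the feed compressor blockage, the motor wear.
The remainder have no surviving cause.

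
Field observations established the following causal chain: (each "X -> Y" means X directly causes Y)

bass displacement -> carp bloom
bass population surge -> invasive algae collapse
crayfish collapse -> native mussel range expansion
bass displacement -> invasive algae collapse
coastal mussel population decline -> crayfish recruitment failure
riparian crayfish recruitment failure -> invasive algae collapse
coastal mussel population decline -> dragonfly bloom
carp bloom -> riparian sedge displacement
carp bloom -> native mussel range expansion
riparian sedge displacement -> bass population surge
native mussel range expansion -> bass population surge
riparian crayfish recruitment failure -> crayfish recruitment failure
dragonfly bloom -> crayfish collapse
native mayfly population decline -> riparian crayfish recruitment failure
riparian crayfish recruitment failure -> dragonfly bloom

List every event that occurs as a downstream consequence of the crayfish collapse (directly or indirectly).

Direct effects: the native mussel range expansion.
2 steps out: the bass population surge.
3 steps out: the invasive algae collapse.
Not reachable from it: the native mayfly population decline, the coastal mussel population decline, the riparian crayfish recruitment failure, the crayfish recruitment failure, the dragonfly bloom, the bass displacement, the carp bloom, the riparian sedge displacement.

the bass population surge, the invasive algae collapse, the native mussel range expansion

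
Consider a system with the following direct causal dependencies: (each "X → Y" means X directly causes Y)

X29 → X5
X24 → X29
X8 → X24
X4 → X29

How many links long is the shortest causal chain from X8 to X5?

3

Shortest chain: X8 → X24 → X29 → X5.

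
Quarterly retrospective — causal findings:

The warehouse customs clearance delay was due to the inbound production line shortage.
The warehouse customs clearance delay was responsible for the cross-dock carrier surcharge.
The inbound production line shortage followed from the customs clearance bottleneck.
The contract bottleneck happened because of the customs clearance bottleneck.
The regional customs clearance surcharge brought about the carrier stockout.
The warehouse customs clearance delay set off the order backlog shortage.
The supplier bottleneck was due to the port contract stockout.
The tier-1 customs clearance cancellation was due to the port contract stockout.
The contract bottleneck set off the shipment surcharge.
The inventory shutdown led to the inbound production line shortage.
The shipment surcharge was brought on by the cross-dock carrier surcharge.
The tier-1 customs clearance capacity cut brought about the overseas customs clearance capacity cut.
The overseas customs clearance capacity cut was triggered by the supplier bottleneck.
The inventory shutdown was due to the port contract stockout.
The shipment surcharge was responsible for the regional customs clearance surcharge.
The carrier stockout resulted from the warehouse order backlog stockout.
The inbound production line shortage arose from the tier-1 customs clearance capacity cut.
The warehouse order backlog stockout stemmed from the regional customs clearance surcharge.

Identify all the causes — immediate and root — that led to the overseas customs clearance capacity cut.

the port contract stockout, the supplier bottleneck, the tier-1 customs clearance capacity cut

Immediate causes of the overseas customs clearance capacity cut: the tier-1 customs clearance capacity cut, the supplier bottleneck.
Further upstream: the port contract stockout.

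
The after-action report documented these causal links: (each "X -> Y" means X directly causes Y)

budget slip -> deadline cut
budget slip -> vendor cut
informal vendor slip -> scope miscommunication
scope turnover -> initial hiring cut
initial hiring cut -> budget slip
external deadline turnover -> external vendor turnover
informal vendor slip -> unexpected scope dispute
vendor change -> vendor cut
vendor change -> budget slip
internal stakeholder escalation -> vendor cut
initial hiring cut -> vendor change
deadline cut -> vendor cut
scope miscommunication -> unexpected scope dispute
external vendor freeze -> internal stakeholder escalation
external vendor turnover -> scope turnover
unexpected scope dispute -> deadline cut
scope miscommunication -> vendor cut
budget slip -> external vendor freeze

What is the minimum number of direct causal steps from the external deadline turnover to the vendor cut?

5

Shortest chain: the external deadline turnover → the external vendor turnover → the scope turnover → the initial hiring cut → the vendor change → the vendor cut.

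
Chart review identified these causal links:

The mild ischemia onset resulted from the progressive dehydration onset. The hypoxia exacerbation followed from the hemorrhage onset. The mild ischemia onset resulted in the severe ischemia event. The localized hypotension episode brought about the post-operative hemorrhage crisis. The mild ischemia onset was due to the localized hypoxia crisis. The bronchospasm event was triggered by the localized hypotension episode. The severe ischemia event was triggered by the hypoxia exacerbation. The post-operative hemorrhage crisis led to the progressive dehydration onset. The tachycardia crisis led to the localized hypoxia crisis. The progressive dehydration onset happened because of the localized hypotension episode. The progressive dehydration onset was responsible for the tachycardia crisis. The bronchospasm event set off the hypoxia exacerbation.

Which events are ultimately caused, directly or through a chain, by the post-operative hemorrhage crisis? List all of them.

the localized hypoxia crisis, the mild ischemia onset, the progressive dehydration onset, the severe ischemia event, the tachycardia crisis

Direct effects: the progressive dehydration onset.
2 steps out: the tachycardia crisis, the mild ischemia onset.
3 steps out: the localized hypoxia crisis, the severe ischemia event.
Not reachable from it: the localized hypotension episode, the bronchospasm event, the hemorrhage onset, the hypoxia exacerbation.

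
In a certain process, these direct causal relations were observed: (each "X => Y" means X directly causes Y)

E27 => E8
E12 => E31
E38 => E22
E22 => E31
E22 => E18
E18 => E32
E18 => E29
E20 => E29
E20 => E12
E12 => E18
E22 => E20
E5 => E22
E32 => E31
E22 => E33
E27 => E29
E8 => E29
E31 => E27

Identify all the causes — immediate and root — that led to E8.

Immediate cause of E8: E27.
Further upstream: E38, E22, E20, E12, E18, E32, E31, E5.

E12, E18, E20, E22, E27, E31, E32, E38, E5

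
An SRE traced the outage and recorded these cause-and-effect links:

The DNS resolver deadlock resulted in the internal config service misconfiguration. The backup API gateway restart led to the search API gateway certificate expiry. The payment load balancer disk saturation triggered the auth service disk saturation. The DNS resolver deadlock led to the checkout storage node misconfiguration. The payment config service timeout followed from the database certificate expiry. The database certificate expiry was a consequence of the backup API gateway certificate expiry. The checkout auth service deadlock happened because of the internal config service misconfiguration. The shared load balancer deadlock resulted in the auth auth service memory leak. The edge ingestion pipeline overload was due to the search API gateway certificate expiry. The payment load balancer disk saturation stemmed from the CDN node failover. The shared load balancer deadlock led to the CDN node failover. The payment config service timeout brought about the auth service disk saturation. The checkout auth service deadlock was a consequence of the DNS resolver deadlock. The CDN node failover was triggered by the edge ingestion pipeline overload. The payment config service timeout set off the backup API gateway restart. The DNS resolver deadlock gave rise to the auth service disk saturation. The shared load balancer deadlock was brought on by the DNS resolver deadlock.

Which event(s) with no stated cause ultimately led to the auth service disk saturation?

the DNS resolver deadlock, the backup API gateway certificate expiry

Tracing upstream from the auth service disk saturation: the auth service disk saturation ← the DNS resolver deadlock.
A separate upstream branch: the auth service disk saturation ← the payment config service timeout ← the database certificate expiry ← the backup API gateway certificate expiry.
Each of those chain origins has no stated cause.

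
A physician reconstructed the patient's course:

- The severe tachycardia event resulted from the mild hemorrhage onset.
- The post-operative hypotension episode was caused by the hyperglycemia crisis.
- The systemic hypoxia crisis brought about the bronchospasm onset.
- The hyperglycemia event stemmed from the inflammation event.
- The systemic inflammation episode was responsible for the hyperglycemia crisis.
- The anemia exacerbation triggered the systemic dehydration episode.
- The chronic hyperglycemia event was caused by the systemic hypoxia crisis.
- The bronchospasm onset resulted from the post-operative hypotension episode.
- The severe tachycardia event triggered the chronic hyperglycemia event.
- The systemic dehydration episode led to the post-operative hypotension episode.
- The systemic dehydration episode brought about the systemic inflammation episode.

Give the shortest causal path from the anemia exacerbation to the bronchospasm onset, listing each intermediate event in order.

the anemia exacerbation → the systemic dehydration episode → the post-operative hypotension episode → the bronchospasm onset

the anemia exacerbation → the systemic dehydration episode
the systemic dehydration episode → the post-operative hypotension episode
the post-operative hypotension episode → the bronchospasm onset
Length: 3 steps.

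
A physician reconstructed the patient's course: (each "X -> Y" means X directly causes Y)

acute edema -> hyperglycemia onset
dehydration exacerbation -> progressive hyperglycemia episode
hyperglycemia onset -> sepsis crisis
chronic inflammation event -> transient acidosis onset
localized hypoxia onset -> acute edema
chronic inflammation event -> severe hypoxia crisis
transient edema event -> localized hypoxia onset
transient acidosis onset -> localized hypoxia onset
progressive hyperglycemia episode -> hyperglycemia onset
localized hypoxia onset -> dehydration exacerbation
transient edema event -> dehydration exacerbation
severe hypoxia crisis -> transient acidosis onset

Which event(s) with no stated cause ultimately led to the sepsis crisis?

Tracing upstream from the sepsis crisis: the sepsis crisis ← the hyperglycemia onset ← the acute edema ← the localized hypoxia onset ← the transient edema event.
A separate upstream branch: the sepsis crisis ← the hyperglycemia onset ← the acute edema ← the localized hypoxia onset ← the transient acidosis onset ← the chronic inflammation event.
Each of those chain origins has no stated cause.

the chronic inflammation event, the transient edema event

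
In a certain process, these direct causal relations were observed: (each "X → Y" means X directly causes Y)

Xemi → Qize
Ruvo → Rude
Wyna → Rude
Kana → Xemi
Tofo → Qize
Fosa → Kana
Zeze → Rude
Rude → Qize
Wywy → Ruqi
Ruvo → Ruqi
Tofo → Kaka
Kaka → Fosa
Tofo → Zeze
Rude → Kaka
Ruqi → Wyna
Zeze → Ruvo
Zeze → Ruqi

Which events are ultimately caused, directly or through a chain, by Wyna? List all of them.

Fosa, Kaka, Kana, Qize, Rude, Xemi

Direct effects: Rude.
2 steps out: Kaka, Qize.
3 steps out: Fosa.
4 steps out: Kana.
5 steps out: Xemi.
Not reachable from it: Tofo, Zeze, Ruvo, Ruqi, Wywy.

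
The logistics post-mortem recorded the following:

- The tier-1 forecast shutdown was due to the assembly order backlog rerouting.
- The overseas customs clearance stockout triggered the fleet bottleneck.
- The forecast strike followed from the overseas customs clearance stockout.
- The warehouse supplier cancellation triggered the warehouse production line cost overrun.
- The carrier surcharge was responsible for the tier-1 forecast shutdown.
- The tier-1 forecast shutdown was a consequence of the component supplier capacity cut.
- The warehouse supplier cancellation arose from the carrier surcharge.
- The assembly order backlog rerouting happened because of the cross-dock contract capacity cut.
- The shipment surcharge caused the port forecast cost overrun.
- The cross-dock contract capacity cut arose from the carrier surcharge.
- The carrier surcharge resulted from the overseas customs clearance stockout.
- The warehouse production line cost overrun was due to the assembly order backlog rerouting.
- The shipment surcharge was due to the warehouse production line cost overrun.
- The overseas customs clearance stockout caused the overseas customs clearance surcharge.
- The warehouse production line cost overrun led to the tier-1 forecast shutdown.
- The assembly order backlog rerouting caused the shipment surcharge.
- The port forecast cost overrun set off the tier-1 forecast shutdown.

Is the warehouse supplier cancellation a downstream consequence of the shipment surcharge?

The shipment surcharge leads to the port forecast cost overrun, the tier-1 forecast shutdown; the warehouse supplier cancellation is not among them.

No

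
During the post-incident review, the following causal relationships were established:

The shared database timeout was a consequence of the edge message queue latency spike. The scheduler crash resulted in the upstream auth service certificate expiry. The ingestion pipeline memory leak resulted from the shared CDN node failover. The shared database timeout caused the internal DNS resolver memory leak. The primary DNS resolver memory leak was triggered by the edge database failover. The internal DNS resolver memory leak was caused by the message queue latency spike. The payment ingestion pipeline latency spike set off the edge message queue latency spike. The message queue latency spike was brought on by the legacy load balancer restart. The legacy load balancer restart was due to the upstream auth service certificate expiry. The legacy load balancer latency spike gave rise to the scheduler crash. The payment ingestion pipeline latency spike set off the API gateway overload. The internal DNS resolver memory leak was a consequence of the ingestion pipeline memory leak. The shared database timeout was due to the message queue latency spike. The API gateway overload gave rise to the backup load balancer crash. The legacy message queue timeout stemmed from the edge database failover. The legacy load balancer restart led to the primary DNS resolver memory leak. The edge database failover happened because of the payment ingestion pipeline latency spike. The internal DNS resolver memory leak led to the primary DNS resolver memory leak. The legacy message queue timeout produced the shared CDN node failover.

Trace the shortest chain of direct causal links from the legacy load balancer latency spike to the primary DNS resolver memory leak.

the legacy load balancer latency spike → the scheduler crash
the scheduler crash → the upstream auth service certificate expiry
the upstream auth service certificate expiry → the legacy load balancer restart
the legacy load balancer restart → the primary DNS resolver memory leak
Length: 4 steps.

the legacy load balancer latency spike → the scheduler crash → the upstream auth service certificate expiry → the legacy load balancer restart → the primary DNS resolver memory leak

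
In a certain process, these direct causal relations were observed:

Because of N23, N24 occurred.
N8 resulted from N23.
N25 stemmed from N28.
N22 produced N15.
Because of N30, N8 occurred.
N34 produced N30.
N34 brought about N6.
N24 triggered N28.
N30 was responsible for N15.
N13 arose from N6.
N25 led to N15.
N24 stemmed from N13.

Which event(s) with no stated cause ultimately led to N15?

N22, N23, N34

Tracing upstream from N15: N15 ← N30 ← N34.
A separate upstream branch: N15 ← N25 ← N28 ← N24 ← N23.
A separate upstream branch: N15 ← N22.
Each of those chain origins has no stated cause.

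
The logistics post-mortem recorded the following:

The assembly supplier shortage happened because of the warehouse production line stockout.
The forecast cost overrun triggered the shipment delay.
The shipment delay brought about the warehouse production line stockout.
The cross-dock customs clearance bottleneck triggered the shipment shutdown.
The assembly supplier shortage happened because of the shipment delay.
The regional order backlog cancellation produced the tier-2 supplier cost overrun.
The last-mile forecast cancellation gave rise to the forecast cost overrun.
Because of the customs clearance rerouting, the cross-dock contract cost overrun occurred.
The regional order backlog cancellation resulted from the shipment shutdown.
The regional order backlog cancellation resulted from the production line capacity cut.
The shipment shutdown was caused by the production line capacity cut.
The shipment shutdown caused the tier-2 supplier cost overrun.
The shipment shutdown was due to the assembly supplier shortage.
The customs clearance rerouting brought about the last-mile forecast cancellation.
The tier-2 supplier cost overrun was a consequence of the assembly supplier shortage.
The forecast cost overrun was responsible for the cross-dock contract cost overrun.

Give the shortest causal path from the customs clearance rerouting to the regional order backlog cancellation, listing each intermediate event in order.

the customs clearance rerouting → the last-mile forecast cancellation → the forecast cost overrun → the shipment delay → the assembly supplier shortage → the shipment shutdown → the regional order backlog cancellation

the customs clearance rerouting → the last-mile forecast cancellation
the last-mile forecast cancellation → the forecast cost overrun
the forecast cost overrun → the shipment delay
the shipment delay → the assembly supplier shortage
the assembly supplier shortage → the shipment shutdown
the shipment shutdown → the regional order backlog cancellation
Length: 6 steps.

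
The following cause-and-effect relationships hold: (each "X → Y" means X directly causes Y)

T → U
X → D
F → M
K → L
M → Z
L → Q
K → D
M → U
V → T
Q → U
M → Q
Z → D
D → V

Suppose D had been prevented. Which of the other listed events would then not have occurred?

Downstream of D: V, T, U.
Of those, still caused via another path: U.
The remainder have no surviving cause.

T, V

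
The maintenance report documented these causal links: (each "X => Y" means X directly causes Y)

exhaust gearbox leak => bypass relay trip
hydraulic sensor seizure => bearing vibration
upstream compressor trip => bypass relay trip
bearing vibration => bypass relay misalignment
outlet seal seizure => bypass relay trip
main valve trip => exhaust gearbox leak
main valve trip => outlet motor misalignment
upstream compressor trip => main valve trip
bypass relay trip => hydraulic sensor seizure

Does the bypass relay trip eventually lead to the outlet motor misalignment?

No

The bypass relay trip leads to the hydraulic sensor seizure, the bearing vibration, the bypass relay misalignment; the outlet motor misalignment is not among them.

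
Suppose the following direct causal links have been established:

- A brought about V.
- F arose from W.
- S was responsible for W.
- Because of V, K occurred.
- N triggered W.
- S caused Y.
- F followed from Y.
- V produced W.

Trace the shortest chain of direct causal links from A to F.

A → V → W → F

A → V
V → W
W → F
Length: 3 steps.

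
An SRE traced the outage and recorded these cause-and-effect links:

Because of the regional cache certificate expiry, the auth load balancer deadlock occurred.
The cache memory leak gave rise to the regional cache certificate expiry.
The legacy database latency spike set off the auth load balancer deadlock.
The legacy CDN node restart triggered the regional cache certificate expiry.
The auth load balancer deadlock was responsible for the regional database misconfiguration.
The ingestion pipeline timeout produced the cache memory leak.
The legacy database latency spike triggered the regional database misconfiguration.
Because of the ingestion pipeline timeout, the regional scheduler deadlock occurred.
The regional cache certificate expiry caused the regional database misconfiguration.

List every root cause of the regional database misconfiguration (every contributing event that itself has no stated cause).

the ingestion pipeline timeout, the legacy CDN node restart, the legacy database latency spike

Tracing upstream from the regional database misconfiguration: the regional database misconfiguration ← the regional cache certificate expiry ← the cache memory leak ← the ingestion pipeline timeout.
A separate upstream branch: the regional database misconfiguration ← the regional cache certificate expiry ← the legacy CDN node restart.
A separate upstream branch: the regional database misconfiguration ← the legacy database latency spike.
Each of those chain origins has no stated cause.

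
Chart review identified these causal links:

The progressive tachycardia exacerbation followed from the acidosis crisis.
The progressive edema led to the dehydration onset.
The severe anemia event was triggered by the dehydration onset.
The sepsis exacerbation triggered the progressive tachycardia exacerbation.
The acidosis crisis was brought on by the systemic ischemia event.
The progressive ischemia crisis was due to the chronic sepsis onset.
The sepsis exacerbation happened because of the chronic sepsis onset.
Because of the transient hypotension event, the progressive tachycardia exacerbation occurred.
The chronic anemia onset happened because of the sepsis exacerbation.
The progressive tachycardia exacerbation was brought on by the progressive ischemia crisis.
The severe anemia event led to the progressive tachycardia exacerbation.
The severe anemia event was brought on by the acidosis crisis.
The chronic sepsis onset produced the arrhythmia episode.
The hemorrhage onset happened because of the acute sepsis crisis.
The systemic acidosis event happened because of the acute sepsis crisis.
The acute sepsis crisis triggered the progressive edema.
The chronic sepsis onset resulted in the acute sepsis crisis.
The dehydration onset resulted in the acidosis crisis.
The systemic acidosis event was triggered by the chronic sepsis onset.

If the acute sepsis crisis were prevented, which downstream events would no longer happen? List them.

Downstream of the acute sepsis crisis: the hemorrhage onset, the systemic acidosis event, the progressive edema, the dehydration onset, the acidosis crisis, the severe anemia event, the progressive tachycardia exacerbation.
Of those, still caused via another path: the systemic acidosis event, the acidosis crisis, the severe anemia event, the progressive tachycardia exacerbation.
The remainder have no surviving cause.

the dehydration onset, the hemorrhage onset, the progressive edema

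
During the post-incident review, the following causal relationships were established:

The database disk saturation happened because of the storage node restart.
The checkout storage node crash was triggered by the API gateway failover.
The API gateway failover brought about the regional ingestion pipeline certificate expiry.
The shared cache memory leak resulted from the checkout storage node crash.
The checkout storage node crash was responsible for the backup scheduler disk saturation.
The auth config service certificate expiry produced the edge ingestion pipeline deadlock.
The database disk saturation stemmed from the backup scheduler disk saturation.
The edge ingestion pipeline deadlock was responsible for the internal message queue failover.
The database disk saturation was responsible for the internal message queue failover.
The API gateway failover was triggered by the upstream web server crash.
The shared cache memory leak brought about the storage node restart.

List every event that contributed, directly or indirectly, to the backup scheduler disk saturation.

the API gateway failover, the checkout storage node crash, the upstream web server crash

Immediate cause of the backup scheduler disk saturation: the checkout storage node crash.
Further upstream: the upstream web server crash, the API gateway failover.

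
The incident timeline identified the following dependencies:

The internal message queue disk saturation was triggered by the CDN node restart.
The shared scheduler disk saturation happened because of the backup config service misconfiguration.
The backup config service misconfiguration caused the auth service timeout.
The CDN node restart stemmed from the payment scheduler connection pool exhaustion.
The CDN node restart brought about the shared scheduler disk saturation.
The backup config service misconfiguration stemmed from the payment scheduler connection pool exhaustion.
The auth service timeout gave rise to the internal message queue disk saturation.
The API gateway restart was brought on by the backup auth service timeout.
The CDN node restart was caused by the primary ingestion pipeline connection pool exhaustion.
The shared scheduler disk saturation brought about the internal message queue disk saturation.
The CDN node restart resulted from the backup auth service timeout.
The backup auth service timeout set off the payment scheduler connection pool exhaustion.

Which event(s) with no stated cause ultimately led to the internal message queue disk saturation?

Tracing upstream from the internal message queue disk saturation: the internal message queue disk saturation ← the CDN node restart ← the backup auth service timeout.
A separate upstream branch: the internal message queue disk saturation ← the CDN node restart ← the primary ingestion pipeline connection pool exhaustion.
Each of those chain origins has no stated cause.

the backup auth service timeout, the primary ingestion pipeline connection pool exhaustion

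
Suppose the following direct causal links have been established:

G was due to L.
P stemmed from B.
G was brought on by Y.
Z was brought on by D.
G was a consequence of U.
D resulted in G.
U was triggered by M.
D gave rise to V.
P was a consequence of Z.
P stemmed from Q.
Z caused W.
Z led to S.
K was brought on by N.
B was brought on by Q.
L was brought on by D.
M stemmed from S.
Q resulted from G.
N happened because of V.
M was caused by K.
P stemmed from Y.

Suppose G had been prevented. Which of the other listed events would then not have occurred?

B, Q

Downstream of G: Q, B, P.
Of those, still caused via another path: P.
The remainder have no surviving cause.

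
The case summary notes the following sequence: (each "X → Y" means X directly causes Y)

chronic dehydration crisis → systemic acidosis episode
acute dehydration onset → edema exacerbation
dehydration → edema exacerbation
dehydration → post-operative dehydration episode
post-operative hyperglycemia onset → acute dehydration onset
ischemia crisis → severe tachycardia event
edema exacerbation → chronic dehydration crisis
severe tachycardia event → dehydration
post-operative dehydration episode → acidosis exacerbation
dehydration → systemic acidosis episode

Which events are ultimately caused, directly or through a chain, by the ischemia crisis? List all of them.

Direct effects: the severe tachycardia event.
2 steps out: the dehydration.
3 steps out: the post-operative dehydration episode, the edema exacerbation, the systemic acidosis episode.
4 steps out: the acidosis exacerbation, the chronic dehydration crisis.
Not reachable from it: the post-operative hyperglycemia onset, the acute dehydration onset.

the acidosis exacerbation, the chronic dehydration crisis, the dehydration, the edema exacerbation, the post-operative dehydration episode, the severe tachycardia event, the systemic acidosis episode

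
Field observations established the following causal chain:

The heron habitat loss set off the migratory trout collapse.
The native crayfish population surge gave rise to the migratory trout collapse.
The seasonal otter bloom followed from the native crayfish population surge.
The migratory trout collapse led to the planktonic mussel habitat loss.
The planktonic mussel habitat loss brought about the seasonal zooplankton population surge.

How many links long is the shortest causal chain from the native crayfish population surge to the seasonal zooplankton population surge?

Shortest chain: the native crayfish population surge → the migratory trout collapse → the planktonic mussel habitat loss → the seasonal zooplankton population surge.

3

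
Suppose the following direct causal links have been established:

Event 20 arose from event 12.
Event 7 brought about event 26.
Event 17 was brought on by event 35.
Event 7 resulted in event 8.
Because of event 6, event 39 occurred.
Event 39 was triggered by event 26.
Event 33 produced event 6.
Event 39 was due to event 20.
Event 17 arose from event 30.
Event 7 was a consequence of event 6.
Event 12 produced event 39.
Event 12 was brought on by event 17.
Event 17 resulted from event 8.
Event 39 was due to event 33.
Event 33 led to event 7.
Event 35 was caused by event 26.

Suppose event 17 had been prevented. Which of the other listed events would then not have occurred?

Downstream of event 17: event 12, event 20, event 39.
Of those, still caused via another path: event 39.
The remainder have no surviving cause.

event 12, event 20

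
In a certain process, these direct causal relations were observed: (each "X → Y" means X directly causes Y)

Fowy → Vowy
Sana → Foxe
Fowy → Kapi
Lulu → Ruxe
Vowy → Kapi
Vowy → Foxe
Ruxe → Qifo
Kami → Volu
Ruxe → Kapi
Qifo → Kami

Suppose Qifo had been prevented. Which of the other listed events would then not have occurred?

Kami, Volu

Downstream of Qifo: Kami, Volu.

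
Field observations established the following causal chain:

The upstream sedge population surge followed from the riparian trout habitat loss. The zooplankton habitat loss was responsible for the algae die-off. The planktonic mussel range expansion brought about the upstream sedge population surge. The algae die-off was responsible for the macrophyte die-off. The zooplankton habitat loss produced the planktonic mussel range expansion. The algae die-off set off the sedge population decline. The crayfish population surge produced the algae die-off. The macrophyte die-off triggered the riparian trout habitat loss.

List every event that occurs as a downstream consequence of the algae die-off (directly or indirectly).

Direct effects: the sedge population decline, the macrophyte die-off.
2 steps out: the riparian trout habitat loss.
3 steps out: the upstream sedge population surge.
Not reachable from it: the zooplankton habitat loss, the planktonic mussel range expansion, the crayfish population surge.

the macrophyte die-off, the riparian trout habitat loss, the sedge population decline, the upstream sedge population surge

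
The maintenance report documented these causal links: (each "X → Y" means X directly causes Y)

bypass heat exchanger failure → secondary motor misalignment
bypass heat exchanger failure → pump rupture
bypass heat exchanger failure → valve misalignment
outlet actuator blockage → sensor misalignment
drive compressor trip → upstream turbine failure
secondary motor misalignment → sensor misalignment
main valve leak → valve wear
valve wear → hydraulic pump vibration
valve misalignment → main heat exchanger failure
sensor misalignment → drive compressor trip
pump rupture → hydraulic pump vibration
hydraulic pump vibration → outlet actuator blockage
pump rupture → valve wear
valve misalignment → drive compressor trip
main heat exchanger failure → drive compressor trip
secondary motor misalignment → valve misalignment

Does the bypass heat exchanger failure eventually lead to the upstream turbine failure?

There is a causal chain: the bypass heat exchanger failure → the valve misalignment → the drive compressor trip → the upstream turbine failure.

Yes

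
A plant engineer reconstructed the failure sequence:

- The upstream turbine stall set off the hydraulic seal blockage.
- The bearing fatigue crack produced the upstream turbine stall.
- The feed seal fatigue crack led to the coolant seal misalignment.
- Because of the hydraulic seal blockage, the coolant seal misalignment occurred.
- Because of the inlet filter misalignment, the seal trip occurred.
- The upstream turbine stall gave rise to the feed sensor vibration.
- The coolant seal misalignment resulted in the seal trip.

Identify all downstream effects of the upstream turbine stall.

Direct effects: the feed sensor vibration, the hydraulic seal blockage.
2 steps out: the coolant seal misalignment.
3 steps out: the seal trip.
Not reachable from it: the bearing fatigue crack, the feed seal fatigue crack, the inlet filter misalignment.

the coolant seal misalignment, the feed sensor vibration, the hydraulic seal blockage, the seal trip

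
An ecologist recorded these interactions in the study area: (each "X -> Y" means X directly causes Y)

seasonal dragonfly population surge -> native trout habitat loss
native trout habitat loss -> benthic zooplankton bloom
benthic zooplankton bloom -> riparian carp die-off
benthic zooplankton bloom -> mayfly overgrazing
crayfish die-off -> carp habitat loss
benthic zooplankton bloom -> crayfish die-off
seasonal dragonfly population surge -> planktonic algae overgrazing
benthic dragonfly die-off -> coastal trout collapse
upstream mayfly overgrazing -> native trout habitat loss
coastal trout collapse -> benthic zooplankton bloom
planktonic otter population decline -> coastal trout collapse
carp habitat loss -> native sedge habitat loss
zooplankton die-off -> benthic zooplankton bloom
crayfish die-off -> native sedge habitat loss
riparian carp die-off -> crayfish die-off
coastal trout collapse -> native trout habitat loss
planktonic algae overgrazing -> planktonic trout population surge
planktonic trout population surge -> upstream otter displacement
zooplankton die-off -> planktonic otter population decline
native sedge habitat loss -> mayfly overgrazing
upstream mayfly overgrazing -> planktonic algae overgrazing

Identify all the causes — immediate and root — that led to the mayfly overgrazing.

Immediate causes of the mayfly overgrazing: the benthic zooplankton bloom, the native sedge habitat loss.
Further upstream: the upstream mayfly overgrazing, the benthic dragonfly die-off, the seasonal dragonfly population surge, the zooplankton die-off, the planktonic otter population decline, the coastal trout collapse, the native trout habitat loss, the riparian carp die-off, the crayfish die-off, the carp habitat loss.

the benthic dragonfly die-off, the benthic zooplankton bloom, the carp habitat loss, the coastal trout collapse, the crayfish die-off, the native sedge habitat loss, the native trout habitat loss, the planktonic otter population decline, the riparian carp die-off, the seasonal dragonfly population surge, the upstream mayfly overgrazing, the zooplankton die-off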